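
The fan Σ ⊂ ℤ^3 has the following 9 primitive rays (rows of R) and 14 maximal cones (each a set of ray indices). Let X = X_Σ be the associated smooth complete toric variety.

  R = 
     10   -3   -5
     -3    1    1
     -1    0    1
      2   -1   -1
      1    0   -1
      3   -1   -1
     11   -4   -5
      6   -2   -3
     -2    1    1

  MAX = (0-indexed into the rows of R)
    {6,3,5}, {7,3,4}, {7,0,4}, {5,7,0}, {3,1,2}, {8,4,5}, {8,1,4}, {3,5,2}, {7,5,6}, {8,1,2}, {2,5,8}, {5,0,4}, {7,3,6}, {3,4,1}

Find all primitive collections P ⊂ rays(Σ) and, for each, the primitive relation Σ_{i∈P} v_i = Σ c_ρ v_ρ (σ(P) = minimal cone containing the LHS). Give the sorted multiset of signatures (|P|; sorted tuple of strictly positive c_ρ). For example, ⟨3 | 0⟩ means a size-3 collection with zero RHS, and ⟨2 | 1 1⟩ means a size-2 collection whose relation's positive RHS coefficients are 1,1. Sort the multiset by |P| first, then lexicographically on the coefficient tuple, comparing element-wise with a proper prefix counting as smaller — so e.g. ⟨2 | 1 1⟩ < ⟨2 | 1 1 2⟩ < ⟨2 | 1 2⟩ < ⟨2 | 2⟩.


Σ has 18 primitive collections:

  {1,5}:  v_{1} + v_{5} = 0 ; sig = ⟨2 | 0⟩
  {2,4}:  v_{2} + v_{4} = 0 ; sig = ⟨2 | 0⟩
  {3,8}:  v_{3} + v_{8} = 0 ; sig = ⟨2 | 0⟩
  {0,1}:  v_{0} + v_{1} = v_{4} + v_{7} ; sig = ⟨2 | 1 1⟩
  {0,2}:  v_{0} + v_{2} = v_{5} + v_{7} ; sig = ⟨2 | 1 1⟩
  {1,6}:  v_{1} + v_{6} = v_{3} + v_{7} ; sig = ⟨2 | 1 1⟩
  {1,7}:  v_{1} + v_{7} = v_{3} + v_{4} ; sig = ⟨2 | 1 1⟩
  {2,7}:  v_{2} + v_{7} = v_{3} + v_{5} ; sig = ⟨2 | 1 1⟩
  {6,8}:  v_{6} + v_{8} = v_{5} + v_{7} ; sig = ⟨2 | 1 1⟩
  {7,8}:  v_{7} + v_{8} = v_{4} + v_{5} ; sig = ⟨2 | 1 1⟩
  {0,6}:  v_{0} + v_{6} = v_{5} + 3·v_{7} ; sig = ⟨2 | 1 3⟩
  {0,3}:  v_{0} + v_{3} = 2·v_{7} ; sig = ⟨2 | 2⟩
  {4,6}:  v_{4} + v_{6} = 2·v_{7} ; sig = ⟨2 | 2⟩
  {0,8}:  v_{0} + v_{8} = 2·v_{4} + 2·v_{5} ; sig = ⟨2 | 2 2⟩
  {2,6}:  v_{2} + v_{6} = 2·v_{3} + 2·v_{5} ; sig = ⟨2 | 2 2⟩
  {3,4,5}:  v_{3} + v_{4} + v_{5} = v_{7} ; sig = ⟨3 | 1⟩
  {3,5,7}:  v_{3} + v_{5} + v_{7} = v_{6} ; sig = ⟨3 | 1⟩
  {4,5,7}:  v_{4} + v_{5} + v_{7} = v_{0} ; sig = ⟨3 | 1⟩

Hence PRS(X_Σ) =
    ⟨2 | 0⟩
    ⟨2 | 0⟩
    ⟨2 | 0⟩
    ⟨2 | 1 1⟩
    ⟨2 | 1 1⟩
    ⟨2 | 1 1⟩
    ⟨2 | 1 1⟩
    ⟨2 | 1 1⟩
    ⟨2 | 1 1⟩
    ⟨2 | 1 1⟩
    ⟨2 | 1 3⟩
    ⟨2 | 2⟩
    ⟨2 | 2⟩
    ⟨2 | 2 2⟩
    ⟨2 | 2 2⟩
    ⟨3 | 1⟩
    ⟨3 | 1⟩
    ⟨3 | 1⟩


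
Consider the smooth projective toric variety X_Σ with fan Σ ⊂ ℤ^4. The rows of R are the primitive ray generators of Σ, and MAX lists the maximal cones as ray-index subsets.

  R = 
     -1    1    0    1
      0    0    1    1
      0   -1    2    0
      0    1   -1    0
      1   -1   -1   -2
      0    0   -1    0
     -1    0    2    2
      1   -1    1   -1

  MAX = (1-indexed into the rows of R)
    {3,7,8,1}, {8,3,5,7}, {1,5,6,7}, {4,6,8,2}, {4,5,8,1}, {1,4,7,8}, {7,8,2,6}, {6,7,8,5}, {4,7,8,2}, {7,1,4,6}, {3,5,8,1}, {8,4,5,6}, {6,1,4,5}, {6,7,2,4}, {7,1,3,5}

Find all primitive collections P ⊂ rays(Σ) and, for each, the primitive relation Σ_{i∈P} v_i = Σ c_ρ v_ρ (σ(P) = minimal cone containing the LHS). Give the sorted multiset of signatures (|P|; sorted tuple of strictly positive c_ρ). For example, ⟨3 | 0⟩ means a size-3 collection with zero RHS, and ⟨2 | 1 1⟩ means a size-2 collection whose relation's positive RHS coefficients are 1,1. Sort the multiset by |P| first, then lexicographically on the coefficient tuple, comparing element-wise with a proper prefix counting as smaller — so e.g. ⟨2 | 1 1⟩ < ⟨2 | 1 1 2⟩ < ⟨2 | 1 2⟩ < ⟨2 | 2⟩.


9 collections generate NE(X_Σ); each relation:

  • {1,2}:  v_{1} + v_{2} = v_{4} + v_{7} ; sig = ⟨2 | 1 1⟩
  • {2,3}:  v_{2} + v_{3} = v_{7} + v_{8} ; sig = ⟨2 | 1 1⟩
  • {2,5}:  v_{2} + v_{5} = v_{6} + v_{8} ; sig = ⟨2 | 1 1⟩
  • {3,4}:  v_{3} + v_{4} = v_{1} + v_{8} ; sig = ⟨2 | 1 1⟩
  • {3,6}:  v_{3} + v_{6} = v_{5} + v_{7} ; sig = ⟨2 | 1 1⟩
  • {1,6,8}:  v_{1} + v_{6} + v_{8} = 0 ; sig = ⟨3 | 0⟩
  • {4,5,7}:  v_{4} + v_{5} + v_{7} = 0 ; sig = ⟨3 | 0⟩
  • {1,5,7,8}:  v_{1} + v_{5} + v_{7} + v_{8} = v_{3} ; sig = ⟨4 | 1⟩
  • {4,6,7,8}:  v_{4} + v_{6} + v_{7} + v_{8} = v_{2} ; sig = ⟨4 | 1⟩

Hence PRS(X_Σ) =
{ ⟨2 | 1 1⟩ ×5,  ⟨3 | 0⟩ ×2,  ⟨4 | 1⟩ ×2 }


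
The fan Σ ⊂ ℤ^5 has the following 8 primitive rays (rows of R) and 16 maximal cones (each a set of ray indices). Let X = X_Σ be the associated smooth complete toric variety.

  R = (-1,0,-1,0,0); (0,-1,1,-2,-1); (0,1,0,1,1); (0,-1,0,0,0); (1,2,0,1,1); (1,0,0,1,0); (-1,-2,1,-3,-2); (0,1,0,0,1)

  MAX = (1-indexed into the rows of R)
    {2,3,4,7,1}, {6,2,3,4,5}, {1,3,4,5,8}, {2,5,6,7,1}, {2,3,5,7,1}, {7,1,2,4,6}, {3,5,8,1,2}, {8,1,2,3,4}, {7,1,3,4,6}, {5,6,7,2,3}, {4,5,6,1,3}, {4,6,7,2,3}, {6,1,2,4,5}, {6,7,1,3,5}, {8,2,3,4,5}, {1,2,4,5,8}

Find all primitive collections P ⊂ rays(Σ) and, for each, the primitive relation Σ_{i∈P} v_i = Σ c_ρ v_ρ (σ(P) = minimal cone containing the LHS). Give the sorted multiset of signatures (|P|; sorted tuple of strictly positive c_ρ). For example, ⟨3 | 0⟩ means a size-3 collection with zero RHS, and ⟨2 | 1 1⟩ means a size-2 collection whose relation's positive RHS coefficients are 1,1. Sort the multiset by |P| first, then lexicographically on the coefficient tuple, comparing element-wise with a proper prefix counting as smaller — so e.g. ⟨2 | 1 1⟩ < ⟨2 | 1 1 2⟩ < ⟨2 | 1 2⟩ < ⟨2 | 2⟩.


Primitive collections (5):

  P={6,8}:  v_{6} + v_{8} = v_{4} + v_{5}  ⇒ sig = ⟨2 | 1 1⟩
  P={7,8}:  v_{7} + v_{8} = v_{1} + 2·v_{2} + v_{3}  ⇒ sig = ⟨2 | 1 1 2⟩
  P={4,5,7}:  v_{4} + v_{5} + v_{7} = v_{2}  ⇒ sig = ⟨3 | 1⟩
  P={1,2,3,6}:  v_{1} + v_{2} + v_{3} + v_{6} = 0  ⇒ sig = ⟨4 | 0⟩
  P={1,2,3,4,5}:  v_{1} + v_{2} + v_{3} + v_{4} + v_{5} = v_{8}  ⇒ sig = ⟨5 | 1⟩

so the primitive-relation signature multiset is
    |P|=2: 2 collections, coeffs (1,1), (1,1,2)
    |P|=3: 1 collection, coeffs (1)
    |P|=4: 1 collection, coeffs ()
    |P|=5: 1 collection, coeffs (1)


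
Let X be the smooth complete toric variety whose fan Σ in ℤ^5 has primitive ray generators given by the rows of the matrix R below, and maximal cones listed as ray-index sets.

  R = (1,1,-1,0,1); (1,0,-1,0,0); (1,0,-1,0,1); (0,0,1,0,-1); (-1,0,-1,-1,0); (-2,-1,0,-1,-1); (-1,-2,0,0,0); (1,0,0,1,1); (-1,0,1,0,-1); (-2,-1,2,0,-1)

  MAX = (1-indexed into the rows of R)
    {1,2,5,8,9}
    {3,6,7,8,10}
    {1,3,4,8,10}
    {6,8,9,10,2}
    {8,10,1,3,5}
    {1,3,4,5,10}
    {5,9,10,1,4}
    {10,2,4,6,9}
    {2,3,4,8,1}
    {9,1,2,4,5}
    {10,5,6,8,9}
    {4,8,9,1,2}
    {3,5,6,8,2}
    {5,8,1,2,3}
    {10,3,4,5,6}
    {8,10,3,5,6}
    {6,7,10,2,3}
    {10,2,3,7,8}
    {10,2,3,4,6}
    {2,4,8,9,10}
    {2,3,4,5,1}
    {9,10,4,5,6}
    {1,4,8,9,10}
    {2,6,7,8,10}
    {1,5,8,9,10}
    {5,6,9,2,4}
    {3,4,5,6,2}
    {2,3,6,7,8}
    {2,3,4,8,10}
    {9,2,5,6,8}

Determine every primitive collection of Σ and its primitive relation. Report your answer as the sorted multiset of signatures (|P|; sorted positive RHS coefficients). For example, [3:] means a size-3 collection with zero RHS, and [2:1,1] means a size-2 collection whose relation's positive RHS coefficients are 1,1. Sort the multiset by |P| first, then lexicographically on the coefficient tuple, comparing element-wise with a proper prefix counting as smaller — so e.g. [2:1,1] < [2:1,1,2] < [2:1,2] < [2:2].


11 collections generate NE(X_Σ); each relation:

  P={3,9}:  v_{3} + v_{9} = 0 ; sig = [2:]
  P={1,6}:  v_{1} + v_{6} = v_{5} ; sig = [2:1]
  P={1,7}:  v_{1} + v_{7} = v_{3} + v_{6} + v_{8} ; sig = [2:1,1,1]
  P={7,9}:  v_{7} + v_{9} = v_{2} + v_{6} + v_{8} + v_{10} ; sig = [2:1,1,1,1]
  P={5,7}:  v_{5} + v_{7} = v_{3} + 2·v_{6} + v_{8} ; sig = [2:1,1,2]
  P={4,7}:  v_{4} + v_{7} = 2·v_{2} + v_{3} + 2·v_{10} ; sig = [2:1,2,2]
  P={1,2,10}:  v_{1} + v_{2} + v_{10} = 0 ; sig = [3:]
  P={4,5,8}:  v_{4} + v_{5} + v_{8} = 0 ; sig = [3:]
  P={2,5,10}:  v_{2} + v_{5} + v_{10} = v_{6} ; sig = [3:1]
  P={4,6,8}:  v_{4} + v_{6} + v_{8} = v_{2} + v_{10} ; sig = [3:1,1]
  P={2,3,6,8,10}:  v_{2} + v_{3} + v_{6} + v_{8} + v_{10} = v_{7} ; sig = [5:1]

Sorted signature multiset PRS(X):
    |P|=2: 6 collections, coeffs (), (1), (1,1,1), (1,1,1,1), (1,1,2), (1,2,2)
    |P|=3: 4 collections, coeffs (), (), (1), (1,1)
    |P|=5: 1 collection, coeffs (1)


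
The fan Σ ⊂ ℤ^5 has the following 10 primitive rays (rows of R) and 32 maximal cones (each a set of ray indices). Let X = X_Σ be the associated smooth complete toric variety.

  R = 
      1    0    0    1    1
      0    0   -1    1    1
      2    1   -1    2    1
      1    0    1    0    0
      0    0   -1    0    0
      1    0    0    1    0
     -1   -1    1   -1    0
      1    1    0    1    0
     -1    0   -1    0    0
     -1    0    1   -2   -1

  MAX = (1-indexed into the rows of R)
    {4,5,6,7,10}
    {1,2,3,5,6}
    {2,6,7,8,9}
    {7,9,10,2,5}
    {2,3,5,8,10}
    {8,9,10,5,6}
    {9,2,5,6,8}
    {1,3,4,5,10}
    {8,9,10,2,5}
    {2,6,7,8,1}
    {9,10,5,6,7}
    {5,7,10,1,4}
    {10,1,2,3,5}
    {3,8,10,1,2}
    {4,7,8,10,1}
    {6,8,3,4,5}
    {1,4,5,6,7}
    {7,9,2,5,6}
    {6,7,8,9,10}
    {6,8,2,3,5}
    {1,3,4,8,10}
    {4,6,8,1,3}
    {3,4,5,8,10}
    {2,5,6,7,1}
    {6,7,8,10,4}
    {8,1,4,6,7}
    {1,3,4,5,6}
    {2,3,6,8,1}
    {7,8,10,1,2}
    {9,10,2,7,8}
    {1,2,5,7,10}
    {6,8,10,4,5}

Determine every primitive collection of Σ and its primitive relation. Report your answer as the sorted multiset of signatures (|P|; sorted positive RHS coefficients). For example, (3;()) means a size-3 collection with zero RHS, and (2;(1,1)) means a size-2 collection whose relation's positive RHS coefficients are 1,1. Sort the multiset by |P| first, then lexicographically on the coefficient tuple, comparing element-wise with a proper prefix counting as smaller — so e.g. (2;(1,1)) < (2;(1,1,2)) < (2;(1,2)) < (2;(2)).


|primitive collections| = 10. Relations:

  P = {4,9}:  v_{4} + v_{9} = 0  →  sig = (2;())
  P = {1,9}:  v_{1} + v_{9} = v_{2}  →  sig = (2;(1))
  P = {2,4}:  v_{2} + v_{4} = v_{1}  →  sig = (2;(1))
  P = {3,7}:  v_{3} + v_{7} = v_{1}  →  sig = (2;(1))
  P = {3,9}:  v_{3} + v_{9} = v_{2} + v_{5} + v_{8}  →  sig = (2;(1,1,1))
  P = {2,6,10}:  v_{2} + v_{6} + v_{10} = 0  →  sig = (3;())
  P = {5,7,8}:  v_{5} + v_{7} + v_{8} = 0  →  sig = (3;())
  P = {1,5,8}:  v_{1} + v_{5} + v_{8} = v_{3}  →  sig = (3;(1))
  P = {1,6,10}:  v_{1} + v_{6} + v_{10} = v_{4}  →  sig = (3;(1))
  P = {3,6,10}:  v_{3} + v_{6} + v_{10} = v_{4} + v_{5} + v_{8}  →  sig = (3;(1,1,1))

Signatures (|P|; sorted positive RHS coefficients), sorted:
    |P|=2: 5 collections, coeffs (), (1), (1), (1), (1,1,1)
    |P|=3: 5 collections, coeffs (), (), (1), (1), (1,1,1)


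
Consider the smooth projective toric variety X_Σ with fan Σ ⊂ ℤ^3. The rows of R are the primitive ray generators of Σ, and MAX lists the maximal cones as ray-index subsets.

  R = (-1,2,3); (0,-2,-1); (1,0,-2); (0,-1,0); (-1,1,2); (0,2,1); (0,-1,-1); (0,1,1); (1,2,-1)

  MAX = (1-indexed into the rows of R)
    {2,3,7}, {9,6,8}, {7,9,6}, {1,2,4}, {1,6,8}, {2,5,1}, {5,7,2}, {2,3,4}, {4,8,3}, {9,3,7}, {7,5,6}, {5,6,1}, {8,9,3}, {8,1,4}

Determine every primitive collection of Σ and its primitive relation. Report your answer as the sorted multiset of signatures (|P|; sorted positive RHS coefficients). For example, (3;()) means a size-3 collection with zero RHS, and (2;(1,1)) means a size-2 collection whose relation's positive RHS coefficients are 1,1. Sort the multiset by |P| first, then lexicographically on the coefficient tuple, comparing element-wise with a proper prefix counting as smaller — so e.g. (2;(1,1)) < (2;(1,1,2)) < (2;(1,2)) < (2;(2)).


|primitive collections| = 15. Relations:

  • {2,6}:  v_{2} + v_{6} = 0 — sig = (2;())
  • {7,8}:  v_{7} + v_{8} = 0 — sig = (2;())
  • {1,3}:  v_{1} + v_{3} = v_{6} — sig = (2;(1))
  • {1,7}:  v_{1} + v_{7} = v_{5} — sig = (2;(1))
  • {2,8}:  v_{2} + v_{8} = v_{4} — sig = (2;(1))
  • {2,9}:  v_{2} + v_{9} = v_{3} — sig = (2;(1))
  • {3,6}:  v_{3} + v_{6} = v_{9} — sig = (2;(1))
  • {4,6}:  v_{4} + v_{6} = v_{8} — sig = (2;(1))
  • {4,7}:  v_{4} + v_{7} = v_{2} — sig = (2;(1))
  • {5,8}:  v_{5} + v_{8} = v_{1} — sig = (2;(1))
  • {3,5}:  v_{3} + v_{5} = v_{6} + v_{7} — sig = (2;(1,1))
  • {4,5}:  v_{4} + v_{5} = v_{1} + v_{2} — sig = (2;(1,1))
  • {4,9}:  v_{4} + v_{9} = v_{3} + v_{8} — sig = (2;(1,1))
  • {5,9}:  v_{5} + v_{9} = 2·v_{6} + v_{7} — sig = (2;(1,2))
  • {1,9}:  v_{1} + v_{9} = 2·v_{6} — sig = (2;(2))

Hence PRS(X_Σ) =
[(2;()), (2;()), (2;(1)), (2;(1)), (2;(1)), (2;(1)), (2;(1)), (2;(1)), (2;(1)), (2;(1)), (2;(1,1)), (2;(1,1)), (2;(1,1)), (2;(1,2)), (2;(2))]


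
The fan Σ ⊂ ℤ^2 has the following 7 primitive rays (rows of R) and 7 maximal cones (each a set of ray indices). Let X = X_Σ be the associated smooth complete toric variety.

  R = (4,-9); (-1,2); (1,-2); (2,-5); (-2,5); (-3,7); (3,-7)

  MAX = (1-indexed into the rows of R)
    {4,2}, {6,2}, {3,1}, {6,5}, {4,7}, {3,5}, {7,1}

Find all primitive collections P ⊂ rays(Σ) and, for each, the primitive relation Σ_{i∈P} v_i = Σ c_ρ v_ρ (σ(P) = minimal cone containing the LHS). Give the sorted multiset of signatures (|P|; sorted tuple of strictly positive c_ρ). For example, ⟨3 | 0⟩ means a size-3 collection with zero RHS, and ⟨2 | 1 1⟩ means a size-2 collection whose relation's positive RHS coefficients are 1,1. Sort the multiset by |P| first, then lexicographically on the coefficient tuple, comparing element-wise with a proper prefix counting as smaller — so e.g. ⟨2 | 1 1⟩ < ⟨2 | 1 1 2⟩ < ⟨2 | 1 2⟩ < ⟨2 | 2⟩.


Δ(Σ) — 7 vertices, 14 min non-faces:

  {2,3}:  v_{2} + v_{3} = 0 — sig = ⟨2 | 0⟩
  {4,5}:  v_{4} + v_{5} = 0 — sig = ⟨2 | 0⟩
  {6,7}:  v_{6} + v_{7} = 0 — sig = ⟨2 | 0⟩
  {1,2}:  v_{1} + v_{2} = v_{7} — sig = ⟨2 | 1⟩
  {1,6}:  v_{1} + v_{6} = v_{3} — sig = ⟨2 | 1⟩
  {2,5}:  v_{2} + v_{5} = v_{6} — sig = ⟨2 | 1⟩
  {2,7}:  v_{2} + v_{7} = v_{4} — sig = ⟨2 | 1⟩
  {3,4}:  v_{3} + v_{4} = v_{7} — sig = ⟨2 | 1⟩
  {3,6}:  v_{3} + v_{6} = v_{5} — sig = ⟨2 | 1⟩
  {3,7}:  v_{3} + v_{7} = v_{1} — sig = ⟨2 | 1⟩
  {4,6}:  v_{4} + v_{6} = v_{2} — sig = ⟨2 | 1⟩
  {5,7}:  v_{5} + v_{7} = v_{3} — sig = ⟨2 | 1⟩
  {1,4}:  v_{1} + v_{4} = 2·v_{7} — sig = ⟨2 | 2⟩
  {1,5}:  v_{1} + v_{5} = 2·v_{3} — sig = ⟨2 | 2⟩

Signatures (|P|; sorted positive RHS coefficients), sorted:
{ ⟨2 | 0⟩ ×3,  ⟨2 | 1⟩ ×9,  ⟨2 | 2⟩ ×2 }


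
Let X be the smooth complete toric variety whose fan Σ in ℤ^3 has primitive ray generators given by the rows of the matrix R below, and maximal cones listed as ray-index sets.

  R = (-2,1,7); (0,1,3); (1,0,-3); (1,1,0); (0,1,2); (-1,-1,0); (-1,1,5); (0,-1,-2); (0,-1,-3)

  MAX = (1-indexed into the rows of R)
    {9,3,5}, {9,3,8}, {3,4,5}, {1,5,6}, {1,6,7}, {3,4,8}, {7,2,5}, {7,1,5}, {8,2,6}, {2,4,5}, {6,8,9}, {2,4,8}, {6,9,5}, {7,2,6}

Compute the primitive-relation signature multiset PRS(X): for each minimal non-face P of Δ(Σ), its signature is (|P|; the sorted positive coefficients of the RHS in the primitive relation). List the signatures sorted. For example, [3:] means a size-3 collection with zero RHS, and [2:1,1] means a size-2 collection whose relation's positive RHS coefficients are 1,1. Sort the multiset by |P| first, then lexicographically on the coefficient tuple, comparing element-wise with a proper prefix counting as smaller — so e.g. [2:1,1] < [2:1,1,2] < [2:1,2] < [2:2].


Δ(Σ) — 9 vertices, 17 min non-faces:

  P={2,9}:  v_{2} + v_{9} = 0  ⟹  sig = [2:]
  P={4,6}:  v_{4} + v_{6} = 0  ⟹  sig = [2:]
  P={5,8}:  v_{5} + v_{8} = 0  ⟹  sig = [2:]
  P={2,3}:  v_{2} + v_{3} = v_{4}  ⟹  sig = [2:1]
  P={3,6}:  v_{3} + v_{6} = v_{9}  ⟹  sig = [2:1]
  P={3,7}:  v_{3} + v_{7} = v_{5}  ⟹  sig = [2:1]
  P={4,9}:  v_{4} + v_{9} = v_{3}  ⟹  sig = [2:1]
  P={1,4}:  v_{1} + v_{4} = v_{5} + v_{7}  ⟹  sig = [2:1,1]
  P={1,8}:  v_{1} + v_{8} = v_{6} + v_{7}  ⟹  sig = [2:1,1]
  P={4,7}:  v_{4} + v_{7} = v_{2} + v_{5}  ⟹  sig = [2:1,1]
  P={7,8}:  v_{7} + v_{8} = v_{2} + v_{6}  ⟹  sig = [2:1,1]
  P={7,9}:  v_{7} + v_{9} = v_{5} + v_{6}  ⟹  sig = [2:1,1]
  P={1,3}:  v_{1} + v_{3} = 2·v_{5} + v_{6}  ⟹  sig = [2:1,2]
  P={1,2}:  v_{1} + v_{2} = 2·v_{7}  ⟹  sig = [2:2]
  P={1,9}:  v_{1} + v_{9} = 2·v_{5} + 2·v_{6}  ⟹  sig = [2:2,2]
  P={2,5,6}:  v_{2} + v_{5} + v_{6} = v_{7}  ⟹  sig = [3:1]
  P={5,6,7}:  v_{5} + v_{6} + v_{7} = v_{1}  ⟹  sig = [3:1]

Signatures (|P|; sorted positive RHS coefficients), sorted:
{ [2:] ×3,  [2:1] ×4,  [2:1,1] ×5,  [2:1,2],  [2:2],  [2:2,2],  [3:1] ×2 }


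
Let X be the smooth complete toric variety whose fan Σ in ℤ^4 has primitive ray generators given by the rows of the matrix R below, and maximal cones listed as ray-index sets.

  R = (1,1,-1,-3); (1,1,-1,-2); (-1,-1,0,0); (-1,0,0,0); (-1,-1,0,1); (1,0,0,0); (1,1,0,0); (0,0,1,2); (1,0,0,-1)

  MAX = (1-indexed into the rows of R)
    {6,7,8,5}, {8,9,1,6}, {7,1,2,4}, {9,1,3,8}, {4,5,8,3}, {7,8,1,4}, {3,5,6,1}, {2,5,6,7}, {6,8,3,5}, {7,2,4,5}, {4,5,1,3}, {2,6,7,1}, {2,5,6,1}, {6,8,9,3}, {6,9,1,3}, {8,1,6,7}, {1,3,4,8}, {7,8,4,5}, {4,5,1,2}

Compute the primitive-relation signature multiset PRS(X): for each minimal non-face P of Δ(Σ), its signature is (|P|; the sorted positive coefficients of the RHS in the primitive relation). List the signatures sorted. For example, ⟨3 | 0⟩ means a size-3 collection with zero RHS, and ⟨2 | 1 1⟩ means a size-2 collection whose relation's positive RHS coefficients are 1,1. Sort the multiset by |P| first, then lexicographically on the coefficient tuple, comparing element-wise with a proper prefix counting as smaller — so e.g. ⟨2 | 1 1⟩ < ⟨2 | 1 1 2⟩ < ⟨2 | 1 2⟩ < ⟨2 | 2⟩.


11 minimal non-faces of Δ(Σ) (on 9 rays):

  P={3,7}:  v_{3} + v_{7} = 0 — sig = ⟨2 | 0⟩
  P={4,6}:  v_{4} + v_{6} = 0 — sig = ⟨2 | 0⟩
  P={2,8}:  v_{2} + v_{8} = v_{7} — sig = ⟨2 | 1⟩
  P={2,3}:  v_{2} + v_{3} = v_{1} + v_{5} — sig = ⟨2 | 1 1⟩
  P={2,9}:  v_{2} + v_{9} = v_{1} + v_{6} — sig = ⟨2 | 1 1⟩
  P={5,9}:  v_{5} + v_{9} = v_{3} + v_{6} — sig = ⟨2 | 1 1⟩
  P={4,9}:  v_{4} + v_{9} = v_{1} + v_{3} + v_{8} — sig = ⟨2 | 1 1 1⟩
  P={7,9}:  v_{7} + v_{9} = v_{1} + v_{6} + v_{8} — sig = ⟨2 | 1 1 1⟩
  P={1,5,8}:  v_{1} + v_{5} + v_{8} = 0 — sig = ⟨3 | 0⟩
  P={1,5,7}:  v_{1} + v_{5} + v_{7} = v_{2} — sig = ⟨3 | 1⟩
  P={1,3,6,8}:  v_{1} + v_{3} + v_{6} + v_{8} = v_{9} — sig = ⟨4 | 1⟩

Hence PRS(X_Σ) =
{ ⟨2 | 0⟩ ×2,  ⟨2 | 1⟩,  ⟨2 | 1 1⟩ ×3,  ⟨2 | 1 1 1⟩ ×2,  ⟨3 | 0⟩,  ⟨3 | 1⟩,  ⟨4 | 1⟩ }


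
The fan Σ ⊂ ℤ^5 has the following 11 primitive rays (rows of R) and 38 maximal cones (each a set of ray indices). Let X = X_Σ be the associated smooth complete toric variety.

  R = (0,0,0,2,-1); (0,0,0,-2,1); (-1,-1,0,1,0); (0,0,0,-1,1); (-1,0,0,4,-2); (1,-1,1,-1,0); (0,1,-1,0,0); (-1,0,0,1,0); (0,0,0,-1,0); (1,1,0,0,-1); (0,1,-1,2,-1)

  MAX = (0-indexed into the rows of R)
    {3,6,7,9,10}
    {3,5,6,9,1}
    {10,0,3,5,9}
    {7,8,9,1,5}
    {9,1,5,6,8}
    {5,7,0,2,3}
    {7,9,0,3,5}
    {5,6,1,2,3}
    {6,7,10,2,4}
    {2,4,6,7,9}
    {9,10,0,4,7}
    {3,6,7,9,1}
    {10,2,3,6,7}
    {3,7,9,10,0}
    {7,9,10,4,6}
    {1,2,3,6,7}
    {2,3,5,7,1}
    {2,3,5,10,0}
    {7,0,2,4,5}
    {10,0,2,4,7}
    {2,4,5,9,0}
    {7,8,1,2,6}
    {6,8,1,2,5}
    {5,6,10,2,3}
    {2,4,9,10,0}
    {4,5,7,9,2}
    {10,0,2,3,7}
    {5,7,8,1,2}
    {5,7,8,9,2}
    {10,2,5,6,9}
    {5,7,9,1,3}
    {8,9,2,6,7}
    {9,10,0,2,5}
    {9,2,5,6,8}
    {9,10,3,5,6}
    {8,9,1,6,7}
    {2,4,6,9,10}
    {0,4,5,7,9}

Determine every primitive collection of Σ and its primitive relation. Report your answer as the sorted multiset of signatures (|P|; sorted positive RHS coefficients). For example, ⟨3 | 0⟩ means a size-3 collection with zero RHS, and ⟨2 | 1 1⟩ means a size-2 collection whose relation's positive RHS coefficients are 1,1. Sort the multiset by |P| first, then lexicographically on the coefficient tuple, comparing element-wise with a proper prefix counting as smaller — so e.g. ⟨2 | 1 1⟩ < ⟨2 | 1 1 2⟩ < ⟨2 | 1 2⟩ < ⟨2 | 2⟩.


Minimal non-faces — 17 found among 11 rays, 38 max cones:

  P = {0,1}:  v_{0} + v_{1} = 0 — sig = ⟨2 | 0⟩
  P = {0,6}:  v_{0} + v_{6} = v_{10} — sig = ⟨2 | 1⟩
  P = {1,10}:  v_{1} + v_{10} = v_{6} — sig = ⟨2 | 1⟩
  P = {3,8}:  v_{3} + v_{8} = v_{1} — sig = ⟨2 | 1⟩
  P = {0,8}:  v_{0} + v_{8} = v_{2} + v_{9} — sig = ⟨2 | 1 1⟩
  P = {3,4}:  v_{3} + v_{4} = v_{0} + v_{7} — sig = ⟨2 | 1 1⟩
  P = {1,4}:  v_{1} + v_{4} = v_{2} + v_{7} + v_{9} — sig = ⟨2 | 1 1 1⟩
  P = {8,10}:  v_{8} + v_{10} = v_{2} + v_{6} + v_{9} — sig = ⟨2 | 1 1 1⟩
  P = {4,8}:  v_{4} + v_{8} = 2·v_{2} + v_{7} + 2·v_{9} — sig = ⟨2 | 1 2 2⟩
  P = {2,3,9}:  v_{2} + v_{3} + v_{9} = 0 — sig = ⟨3 | 0⟩
  P = {5,6,7}:  v_{5} + v_{6} + v_{7} = 0 — sig = ⟨3 | 0⟩
  P = {1,2,9}:  v_{1} + v_{2} + v_{9} = v_{8} — sig = ⟨3 | 1⟩
  P = {5,7,10}:  v_{5} + v_{7} + v_{10} = v_{0} — sig = ⟨3 | 1⟩
  P = {4,5,6}:  v_{4} + v_{5} + v_{6} = v_{0} + v_{2} + v_{9} — sig = ⟨3 | 1 1 1⟩
  P = {4,5,10}:  v_{4} + v_{5} + v_{10} = 2·v_{0} + v_{2} + v_{9} — sig = ⟨3 | 1 1 2⟩
  P = {0,2,7,9}:  v_{0} + v_{2} + v_{7} + v_{9} = v_{4} — sig = ⟨4 | 1⟩
  P = {2,7,9,10}:  v_{2} + v_{7} + v_{9} + v_{10} = v_{4} + v_{6} — sig = ⟨4 | 1 1⟩

Sorted signature multiset PRS(X):
[⟨2 | 0⟩, ⟨2 | 1⟩, ⟨2 | 1⟩, ⟨2 | 1⟩, ⟨2 | 1 1⟩, ⟨2 | 1 1⟩, ⟨2 | 1 1 1⟩, ⟨2 | 1 1 1⟩, ⟨2 | 1 2 2⟩, ⟨3 | 0⟩, ⟨3 | 0⟩, ⟨3 | 1⟩, ⟨3 | 1⟩, ⟨3 | 1 1 1⟩, ⟨3 | 1 1 2⟩, ⟨4 | 1⟩, ⟨4 | 1 1⟩]


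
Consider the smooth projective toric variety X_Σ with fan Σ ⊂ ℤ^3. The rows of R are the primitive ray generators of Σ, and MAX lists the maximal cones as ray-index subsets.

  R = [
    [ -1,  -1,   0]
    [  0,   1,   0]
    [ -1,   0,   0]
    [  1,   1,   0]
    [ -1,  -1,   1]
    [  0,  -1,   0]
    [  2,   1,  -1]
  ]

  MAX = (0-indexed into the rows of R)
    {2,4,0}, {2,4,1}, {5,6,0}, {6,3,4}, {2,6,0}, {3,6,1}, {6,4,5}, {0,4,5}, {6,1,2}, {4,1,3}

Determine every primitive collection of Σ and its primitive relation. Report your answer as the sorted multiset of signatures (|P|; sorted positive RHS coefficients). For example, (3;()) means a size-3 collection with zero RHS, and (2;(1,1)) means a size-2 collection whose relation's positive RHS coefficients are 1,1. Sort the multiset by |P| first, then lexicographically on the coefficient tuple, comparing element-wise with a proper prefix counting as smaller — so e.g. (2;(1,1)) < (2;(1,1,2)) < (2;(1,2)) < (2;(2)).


Primitive collections (9):

  P={0,3}:  v_{0} + v_{3} = 0 ; sig = (2;())
  P={1,5}:  v_{1} + v_{5} = 0 ; sig = (2;())
  P={0,1}:  v_{0} + v_{1} = v_{2} ; sig = (2;(1))
  P={2,3}:  v_{2} + v_{3} = v_{1} ; sig = (2;(1))
  P={2,5}:  v_{2} + v_{5} = v_{0} ; sig = (2;(1))
  P={3,5}:  v_{3} + v_{5} = v_{4} + v_{6} ; sig = (2;(1,1))
  P={2,4,6}:  v_{2} + v_{4} + v_{6} = 0 ; sig = (3;())
  P={0,4,6}:  v_{0} + v_{4} + v_{6} = v_{5} ; sig = (3;(1))
  P={1,4,6}:  v_{1} + v_{4} + v_{6} = v_{3} ; sig = (3;(1))

Signatures (|P|; sorted positive RHS coefficients), sorted:
    |P|=2: 6 collections, coeffs (), (), (1), (1), (1), (1,1)
    |P|=3: 3 collections, coeffs (), (1), (1)


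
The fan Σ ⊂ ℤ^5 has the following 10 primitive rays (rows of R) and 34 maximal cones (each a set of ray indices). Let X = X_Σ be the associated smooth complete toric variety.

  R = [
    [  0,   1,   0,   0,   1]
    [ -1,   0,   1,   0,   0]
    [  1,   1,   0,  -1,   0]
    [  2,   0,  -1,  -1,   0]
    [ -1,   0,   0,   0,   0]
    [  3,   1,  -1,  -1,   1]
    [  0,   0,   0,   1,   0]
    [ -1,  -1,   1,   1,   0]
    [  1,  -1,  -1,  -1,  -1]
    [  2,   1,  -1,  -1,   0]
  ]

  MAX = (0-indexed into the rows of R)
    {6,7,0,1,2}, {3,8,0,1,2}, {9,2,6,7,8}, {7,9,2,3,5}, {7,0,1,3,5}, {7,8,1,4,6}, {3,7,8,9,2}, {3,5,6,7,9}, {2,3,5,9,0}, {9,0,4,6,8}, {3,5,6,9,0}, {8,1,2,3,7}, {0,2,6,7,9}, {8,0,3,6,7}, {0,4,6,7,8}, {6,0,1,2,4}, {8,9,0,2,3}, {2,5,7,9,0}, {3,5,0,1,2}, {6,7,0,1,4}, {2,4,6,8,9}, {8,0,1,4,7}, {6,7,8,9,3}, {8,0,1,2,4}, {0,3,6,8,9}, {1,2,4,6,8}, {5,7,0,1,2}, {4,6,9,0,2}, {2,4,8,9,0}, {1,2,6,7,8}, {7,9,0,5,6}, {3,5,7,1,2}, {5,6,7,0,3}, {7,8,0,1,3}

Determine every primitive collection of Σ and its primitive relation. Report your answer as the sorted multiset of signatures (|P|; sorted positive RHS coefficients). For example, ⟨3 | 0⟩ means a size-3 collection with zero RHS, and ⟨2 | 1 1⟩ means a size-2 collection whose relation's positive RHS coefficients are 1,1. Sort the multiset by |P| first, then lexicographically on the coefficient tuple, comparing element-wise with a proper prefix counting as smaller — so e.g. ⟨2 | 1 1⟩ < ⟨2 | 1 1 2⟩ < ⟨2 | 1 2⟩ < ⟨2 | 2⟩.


The 16 primitive collections of Σ (r=10, n=5):

  {1,9}:  v_{1} + v_{9} = v_{2}  ⟹  sig = ⟨2 | 1⟩
  {3,4}:  v_{3} + v_{4} = v_{0} + v_{8}  ⟹  sig = ⟨2 | 1 1⟩
  {4,5}:  v_{4} + v_{5} = v_{0} + v_{3}  ⟹  sig = ⟨2 | 1 1⟩
  {5,8}:  v_{5} + v_{8} = 2·v_{3}  ⟹  sig = ⟨2 | 2⟩
  {4,7,9}:  v_{4} + v_{7} + v_{9} = 0  ⟹  sig = ⟨3 | 0⟩
  {2,4,7}:  v_{2} + v_{4} + v_{7} = v_{1}  ⟹  sig = ⟨3 | 1⟩
  {1,3,6}:  v_{1} + v_{3} + v_{6} = v_{7} + v_{9}  ⟹  sig = ⟨3 | 1 1⟩
  {2,3,6}:  v_{2} + v_{3} + v_{6} = v_{7} + 2·v_{9}  ⟹  sig = ⟨3 | 1 2⟩
  {1,5,6}:  v_{1} + v_{5} + v_{6} = v_{0} + 2·v_{7} + 2·v_{9}  ⟹  sig = ⟨3 | 1 2 2⟩
  {2,5,6}:  v_{2} + v_{5} + v_{6} = v_{0} + 2·v_{7} + 3·v_{9}  ⟹  sig = ⟨3 | 1 2 3⟩
  {0,1,6,8}:  v_{0} + v_{1} + v_{6} + v_{8} = 0  ⟹  sig = ⟨4 | 0⟩
  {0,2,6,8}:  v_{0} + v_{2} + v_{6} + v_{8} = v_{9}  ⟹  sig = ⟨4 | 1⟩
  {0,3,7,9}:  v_{0} + v_{3} + v_{7} + v_{9} = v_{5}  ⟹  sig = ⟨4 | 1⟩
  {0,7,8,9}:  v_{0} + v_{7} + v_{8} + v_{9} = v_{3}  ⟹  sig = ⟨4 | 1⟩
  {0,2,3,7}:  v_{0} + v_{2} + v_{3} + v_{7} = v_{1} + v_{5}  ⟹  sig = ⟨4 | 1 1⟩
  {0,2,7,8}:  v_{0} + v_{2} + v_{7} + v_{8} = v_{1} + v_{3}  ⟹  sig = ⟨4 | 1 1⟩

Signatures (|P|; sorted positive RHS coefficients), sorted:
[⟨2 | 1⟩, ⟨2 | 1 1⟩, ⟨2 | 1 1⟩, ⟨2 | 2⟩, ⟨3 | 0⟩, ⟨3 | 1⟩, ⟨3 | 1 1⟩, ⟨3 | 1 2⟩, ⟨3 | 1 2 2⟩, ⟨3 | 1 2 3⟩, ⟨4 | 0⟩, ⟨4 | 1⟩, ⟨4 | 1⟩, ⟨4 | 1⟩, ⟨4 | 1 1⟩, ⟨4 | 1 1⟩]


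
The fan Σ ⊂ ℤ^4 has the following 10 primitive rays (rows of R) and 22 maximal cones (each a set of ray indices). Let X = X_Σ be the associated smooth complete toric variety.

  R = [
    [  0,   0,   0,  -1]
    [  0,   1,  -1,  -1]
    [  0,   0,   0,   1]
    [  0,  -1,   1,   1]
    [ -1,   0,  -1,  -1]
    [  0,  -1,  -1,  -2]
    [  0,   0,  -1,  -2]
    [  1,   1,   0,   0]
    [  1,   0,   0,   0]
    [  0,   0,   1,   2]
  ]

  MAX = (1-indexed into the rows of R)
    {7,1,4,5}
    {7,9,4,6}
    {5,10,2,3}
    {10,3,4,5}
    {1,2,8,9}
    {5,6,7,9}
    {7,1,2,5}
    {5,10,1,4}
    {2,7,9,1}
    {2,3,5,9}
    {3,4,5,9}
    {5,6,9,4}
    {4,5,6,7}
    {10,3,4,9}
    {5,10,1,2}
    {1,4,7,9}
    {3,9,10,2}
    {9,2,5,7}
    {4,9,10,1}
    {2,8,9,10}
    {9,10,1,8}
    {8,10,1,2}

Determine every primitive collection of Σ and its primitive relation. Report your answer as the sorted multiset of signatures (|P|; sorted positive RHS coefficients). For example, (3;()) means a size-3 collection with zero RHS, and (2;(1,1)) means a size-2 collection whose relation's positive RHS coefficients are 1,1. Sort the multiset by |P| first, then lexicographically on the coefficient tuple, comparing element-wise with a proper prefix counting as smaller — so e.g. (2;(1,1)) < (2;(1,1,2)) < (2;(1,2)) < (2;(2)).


Σ has 17 primitive collections:

  {1,3}:  v_{1} + v_{3} = 0 ; sig = (2;())
  {2,4}:  v_{2} + v_{4} = 0 ; sig = (2;())
  {7,10}:  v_{7} + v_{10} = 0 ; sig = (2;())
  {5,8}:  v_{5} + v_{8} = v_{2} ; sig = (2;(1))
  {3,7}:  v_{3} + v_{7} = v_{5} + v_{9} ; sig = (2;(1,1))
  {6,8}:  v_{6} + v_{8} = v_{7} + v_{9} ; sig = (2;(1,1))
  {2,6}:  v_{2} + v_{6} = v_{5} + v_{7} + v_{9} ; sig = (2;(1,1,1))
  {3,8}:  v_{3} + v_{8} = v_{2} + v_{9} + v_{10} ; sig = (2;(1,1,1))
  {4,8}:  v_{4} + v_{8} = v_{1} + v_{9} + v_{10} ; sig = (2;(1,1,1))
  {6,10}:  v_{6} + v_{10} = v_{4} + v_{5} + v_{9} ; sig = (2;(1,1,1))
  {7,8}:  v_{7} + v_{8} = v_{1} + v_{2} + v_{9} ; sig = (2;(1,1,1))
  {1,6}:  v_{1} + v_{6} = v_{4} + 2·v_{7} ; sig = (2;(1,2))
  {3,6}:  v_{3} + v_{6} = v_{4} + 2·v_{5} + 2·v_{9} ; sig = (2;(1,2,2))
  {1,5,9}:  v_{1} + v_{5} + v_{9} = v_{7} ; sig = (3;(1))
  {5,9,10}:  v_{5} + v_{9} + v_{10} = v_{3} ; sig = (3;(1))
  {1,2,9,10}:  v_{1} + v_{2} + v_{9} + v_{10} = v_{8} ; sig = (4;(1))
  {4,5,7,9}:  v_{4} + v_{5} + v_{7} + v_{9} = v_{6} ; sig = (4;(1))

Sorted signature multiset PRS(X):
    (2;())
    (2;())
    (2;())
    (2;(1))
    (2;(1,1))
    (2;(1,1))
    (2;(1,1,1))
    (2;(1,1,1))
    (2;(1,1,1))
    (2;(1,1,1))
    (2;(1,1,1))
    (2;(1,2))
    (2;(1,2,2))
    (3;(1))
    (3;(1))
    (4;(1))
    (4;(1))


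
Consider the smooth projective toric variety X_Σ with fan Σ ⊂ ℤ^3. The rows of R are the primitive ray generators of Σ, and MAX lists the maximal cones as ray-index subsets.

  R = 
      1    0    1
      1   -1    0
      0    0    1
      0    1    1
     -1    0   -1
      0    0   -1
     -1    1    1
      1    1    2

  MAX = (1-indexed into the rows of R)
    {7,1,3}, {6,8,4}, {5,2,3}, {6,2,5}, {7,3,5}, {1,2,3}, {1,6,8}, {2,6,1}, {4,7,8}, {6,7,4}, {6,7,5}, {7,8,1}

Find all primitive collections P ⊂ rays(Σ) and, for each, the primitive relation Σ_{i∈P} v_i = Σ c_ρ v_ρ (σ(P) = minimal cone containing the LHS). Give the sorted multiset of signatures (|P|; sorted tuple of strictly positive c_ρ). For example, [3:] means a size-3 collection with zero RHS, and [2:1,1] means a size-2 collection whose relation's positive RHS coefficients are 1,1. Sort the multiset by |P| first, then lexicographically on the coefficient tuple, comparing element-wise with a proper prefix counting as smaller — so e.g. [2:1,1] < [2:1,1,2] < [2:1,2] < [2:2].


Δ(Σ) — 8 vertices, 12 min non-faces:

  P={1,5}:  v_{1} + v_{5} = 0  so sig = [2:]
  P={3,6}:  v_{3} + v_{6} = 0  so sig = [2:]
  P={1,4}:  v_{1} + v_{4} = v_{8}  so sig = [2:1]
  P={2,4}:  v_{2} + v_{4} = v_{1}  so sig = [2:1]
  P={2,7}:  v_{2} + v_{7} = v_{3}  so sig = [2:1]
  P={5,8}:  v_{5} + v_{8} = v_{4}  so sig = [2:1]
  P={3,4}:  v_{3} + v_{4} = v_{1} + v_{7}  so sig = [2:1,1]
  P={4,5}:  v_{4} + v_{5} = v_{6} + v_{7}  so sig = [2:1,1]
  P={3,8}:  v_{3} + v_{8} = 2·v_{1} + v_{7}  so sig = [2:1,2]
  P={2,8}:  v_{2} + v_{8} = 2·v_{1}  so sig = [2:2]
  P={1,6,7}:  v_{1} + v_{6} + v_{7} = v_{4}  so sig = [3:1]
  P={6,7,8}:  v_{6} + v_{7} + v_{8} = 2·v_{4}  so sig = [3:2]

Hence PRS(X_Σ) =
{ [2:] ×2,  [2:1] ×4,  [2:1,1] ×2,  [2:1,2],  [2:2],  [3:1],  [3:2] }


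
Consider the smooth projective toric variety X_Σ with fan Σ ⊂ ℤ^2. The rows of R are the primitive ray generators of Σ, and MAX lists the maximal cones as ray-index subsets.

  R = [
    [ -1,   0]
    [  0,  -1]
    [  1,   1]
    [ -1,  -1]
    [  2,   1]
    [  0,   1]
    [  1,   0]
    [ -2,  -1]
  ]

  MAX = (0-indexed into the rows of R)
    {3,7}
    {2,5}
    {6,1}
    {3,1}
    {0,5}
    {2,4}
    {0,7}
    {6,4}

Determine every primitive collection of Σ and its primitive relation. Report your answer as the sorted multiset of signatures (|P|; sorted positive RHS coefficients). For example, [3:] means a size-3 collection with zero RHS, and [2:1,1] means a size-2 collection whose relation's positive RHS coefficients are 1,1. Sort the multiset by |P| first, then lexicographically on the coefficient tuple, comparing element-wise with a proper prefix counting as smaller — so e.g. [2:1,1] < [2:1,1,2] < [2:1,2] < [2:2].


Primitive collections (20):

  {0,6}:  v_{0} + v_{6} = 0  so sig = [2:]
  {1,5}:  v_{1} + v_{5} = 0  so sig = [2:]
  {2,3}:  v_{2} + v_{3} = 0  so sig = [2:]
  {4,7}:  v_{4} + v_{7} = 0  so sig = [2:]
  {0,1}:  v_{0} + v_{1} = v_{3}  so sig = [2:1]
  {0,2}:  v_{0} + v_{2} = v_{5}  so sig = [2:1]
  {0,3}:  v_{0} + v_{3} = v_{7}  so sig = [2:1]
  {0,4}:  v_{0} + v_{4} = v_{2}  so sig = [2:1]
  {1,2}:  v_{1} + v_{2} = v_{6}  so sig = [2:1]
  {2,6}:  v_{2} + v_{6} = v_{4}  so sig = [2:1]
  {2,7}:  v_{2} + v_{7} = v_{0}  so sig = [2:1]
  {3,4}:  v_{3} + v_{4} = v_{6}  so sig = [2:1]
  {3,5}:  v_{3} + v_{5} = v_{0}  so sig = [2:1]
  {3,6}:  v_{3} + v_{6} = v_{1}  so sig = [2:1]
  {5,6}:  v_{5} + v_{6} = v_{2}  so sig = [2:1]
  {6,7}:  v_{6} + v_{7} = v_{3}  so sig = [2:1]
  {1,4}:  v_{1} + v_{4} = 2·v_{6}  so sig = [2:2]
  {1,7}:  v_{1} + v_{7} = 2·v_{3}  so sig = [2:2]
  {4,5}:  v_{4} + v_{5} = 2·v_{2}  so sig = [2:2]
  {5,7}:  v_{5} + v_{7} = 2·v_{0}  so sig = [2:2]

Hence PRS(X_Σ) =
    [2:]
    [2:]
    [2:]
    [2:]
    [2:1]
    [2:1]
    [2:1]
    [2:1]
    [2:1]
    [2:1]
    [2:1]
    [2:1]
    [2:1]
    [2:1]
    [2:1]
    [2:1]
    [2:2]
    [2:2]
    [2:2]
    [2:2]


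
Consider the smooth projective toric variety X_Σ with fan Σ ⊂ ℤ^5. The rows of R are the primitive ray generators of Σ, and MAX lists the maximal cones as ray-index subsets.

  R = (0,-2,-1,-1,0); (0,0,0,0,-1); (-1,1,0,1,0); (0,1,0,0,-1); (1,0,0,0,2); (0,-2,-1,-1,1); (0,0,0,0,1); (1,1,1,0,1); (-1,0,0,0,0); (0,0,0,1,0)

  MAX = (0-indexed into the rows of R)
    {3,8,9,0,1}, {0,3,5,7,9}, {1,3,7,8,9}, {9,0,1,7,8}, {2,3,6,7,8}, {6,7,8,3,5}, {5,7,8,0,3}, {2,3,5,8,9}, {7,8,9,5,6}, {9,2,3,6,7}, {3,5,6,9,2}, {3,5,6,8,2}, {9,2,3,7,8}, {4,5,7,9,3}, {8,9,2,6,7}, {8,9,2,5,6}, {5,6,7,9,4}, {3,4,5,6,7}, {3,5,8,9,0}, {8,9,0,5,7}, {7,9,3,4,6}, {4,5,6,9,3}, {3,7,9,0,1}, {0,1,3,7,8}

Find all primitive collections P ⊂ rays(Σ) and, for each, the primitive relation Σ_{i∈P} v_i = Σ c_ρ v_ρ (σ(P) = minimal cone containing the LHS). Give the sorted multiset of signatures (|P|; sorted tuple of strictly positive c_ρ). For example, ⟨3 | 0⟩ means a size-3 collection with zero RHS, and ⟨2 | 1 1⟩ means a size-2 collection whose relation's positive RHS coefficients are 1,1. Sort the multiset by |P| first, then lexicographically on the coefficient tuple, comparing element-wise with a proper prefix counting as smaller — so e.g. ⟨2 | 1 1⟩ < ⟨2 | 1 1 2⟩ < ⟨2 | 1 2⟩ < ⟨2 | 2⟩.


14 minimal non-faces of Δ(Σ) (on 10 rays):

  {1,6}:  v_{1} + v_{6} = 0  so sig = ⟨2 | 0⟩
  {0,6}:  v_{0} + v_{6} = v_{5}  so sig = ⟨2 | 1⟩
  {1,5}:  v_{1} + v_{5} = v_{0}  so sig = ⟨2 | 1⟩
  {1,2}:  v_{1} + v_{2} = v_{3} + v_{8} + v_{9}  so sig = ⟨2 | 1 1 1⟩
  {0,2}:  v_{0} + v_{2} = v_{3} + v_{5} + v_{8} + v_{9}  so sig = ⟨2 | 1 1 1 1⟩
  {1,4}:  v_{1} + v_{4} = v_{3} + v_{5} + v_{7} + v_{9}  so sig = ⟨2 | 1 1 1 1⟩
  {0,4}:  v_{0} + v_{4} = v_{3} + 2·v_{5} + v_{7} + v_{9}  so sig = ⟨2 | 1 1 1 2⟩
  {2,4}:  v_{2} + v_{4} = v_{3} + 3·v_{6} + v_{9}  so sig = ⟨2 | 1 1 3⟩
  {4,8}:  v_{4} + v_{8} = 2·v_{6}  so sig = ⟨2 | 2⟩
  {2,5,7}:  v_{2} + v_{5} + v_{7} = 2·v_{6}  so sig = ⟨3 | 2⟩
  {3,6,8,9}:  v_{3} + v_{6} + v_{8} + v_{9} = v_{2}  so sig = ⟨4 | 1⟩
  {0,3,7,8,9}:  v_{0} + v_{3} + v_{7} + v_{8} + v_{9} = 0  so sig = ⟨5 | 0⟩
  {3,5,6,7,9}:  v_{3} + v_{5} + v_{6} + v_{7} + v_{9} = v_{4}  so sig = ⟨5 | 1⟩
  {3,5,7,8,9}:  v_{3} + v_{5} + v_{7} + v_{8} + v_{9} = v_{6}  so sig = ⟨5 | 1⟩

Sorted signature multiset PRS(X):
{ ⟨2 | 0⟩,  ⟨2 | 1⟩ ×2,  ⟨2 | 1 1 1⟩,  ⟨2 | 1 1 1 1⟩ ×2,  ⟨2 | 1 1 1 2⟩,  ⟨2 | 1 1 3⟩,  ⟨2 | 2⟩,  ⟨3 | 2⟩,  ⟨4 | 1⟩,  ⟨5 | 0⟩,  ⟨5 | 1⟩ ×2 }


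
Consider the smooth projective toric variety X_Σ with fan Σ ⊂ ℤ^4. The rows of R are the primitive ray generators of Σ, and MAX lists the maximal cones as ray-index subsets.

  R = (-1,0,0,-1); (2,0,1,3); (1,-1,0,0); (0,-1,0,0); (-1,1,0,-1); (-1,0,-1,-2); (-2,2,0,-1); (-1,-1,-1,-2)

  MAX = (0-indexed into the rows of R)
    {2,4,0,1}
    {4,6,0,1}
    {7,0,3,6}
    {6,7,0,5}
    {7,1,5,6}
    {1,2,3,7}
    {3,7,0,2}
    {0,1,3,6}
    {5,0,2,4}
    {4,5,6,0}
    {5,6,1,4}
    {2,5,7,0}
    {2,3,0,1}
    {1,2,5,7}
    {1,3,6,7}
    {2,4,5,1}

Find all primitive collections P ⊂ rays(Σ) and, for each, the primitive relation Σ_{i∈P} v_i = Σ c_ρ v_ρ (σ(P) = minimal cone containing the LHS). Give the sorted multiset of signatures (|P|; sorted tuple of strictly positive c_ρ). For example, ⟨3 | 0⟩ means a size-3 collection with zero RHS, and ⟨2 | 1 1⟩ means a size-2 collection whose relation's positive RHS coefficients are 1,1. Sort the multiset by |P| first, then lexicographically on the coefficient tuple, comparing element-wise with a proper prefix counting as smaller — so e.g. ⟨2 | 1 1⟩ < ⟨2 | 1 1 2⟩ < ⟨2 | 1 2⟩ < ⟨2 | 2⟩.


Primitive collections (6):

  {2,6}:  v_{2} + v_{6} = v_{4} ; sig = ⟨2 | 1⟩
  {3,4}:  v_{3} + v_{4} = v_{0} ; sig = ⟨2 | 1⟩
  {3,5}:  v_{3} + v_{5} = v_{7} ; sig = ⟨2 | 1⟩
  {4,7}:  v_{4} + v_{7} = v_{0} + v_{5} ; sig = ⟨2 | 1 1⟩
  {0,1,5}:  v_{0} + v_{1} + v_{5} = 0 ; sig = ⟨3 | 0⟩
  {0,1,7}:  v_{0} + v_{1} + v_{7} = v_{3} ; sig = ⟨3 | 1⟩

Hence PRS(X_Σ) =
[⟨2 | 1⟩, ⟨2 | 1⟩, ⟨2 | 1⟩, ⟨2 | 1 1⟩, ⟨3 | 0⟩, ⟨3 | 1⟩]


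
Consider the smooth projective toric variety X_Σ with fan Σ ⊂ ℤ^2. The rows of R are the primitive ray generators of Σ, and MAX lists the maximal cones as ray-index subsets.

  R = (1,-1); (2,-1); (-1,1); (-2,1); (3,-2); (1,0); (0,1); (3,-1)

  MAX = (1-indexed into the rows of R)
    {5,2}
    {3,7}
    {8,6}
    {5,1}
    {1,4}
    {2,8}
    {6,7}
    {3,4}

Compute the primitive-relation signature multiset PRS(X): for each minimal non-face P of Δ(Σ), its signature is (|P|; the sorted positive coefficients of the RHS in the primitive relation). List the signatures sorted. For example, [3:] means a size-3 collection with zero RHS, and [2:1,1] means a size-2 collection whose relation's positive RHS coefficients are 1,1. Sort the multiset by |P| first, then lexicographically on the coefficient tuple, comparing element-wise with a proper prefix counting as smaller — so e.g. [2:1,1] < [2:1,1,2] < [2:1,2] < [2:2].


Minimal non-faces — 20 found among 8 rays, 8 max cones:

  {1,3}:  v_{1} + v_{3} = 0 ; sig = [2:]
  {2,4}:  v_{2} + v_{4} = 0 ; sig = [2:]
  {1,2}:  v_{1} + v_{2} = v_{5} ; sig = [2:1]
  {1,6}:  v_{1} + v_{6} = v_{2} ; sig = [2:1]
  {1,7}:  v_{1} + v_{7} = v_{6} ; sig = [2:1]
  {2,3}:  v_{2} + v_{3} = v_{6} ; sig = [2:1]
  {2,6}:  v_{2} + v_{6} = v_{8} ; sig = [2:1]
  {3,5}:  v_{3} + v_{5} = v_{2} ; sig = [2:1]
  {3,6}:  v_{3} + v_{6} = v_{7} ; sig = [2:1]
  {4,5}:  v_{4} + v_{5} = v_{1} ; sig = [2:1]
  {4,6}:  v_{4} + v_{6} = v_{3} ; sig = [2:1]
  {4,8}:  v_{4} + v_{8} = v_{6} ; sig = [2:1]
  {5,7}:  v_{5} + v_{7} = v_{8} ; sig = [2:1]
  {1,8}:  v_{1} + v_{8} = 2·v_{2} ; sig = [2:2]
  {2,7}:  v_{2} + v_{7} = 2·v_{6} ; sig = [2:2]
  {3,8}:  v_{3} + v_{8} = 2·v_{6} ; sig = [2:2]
  {4,7}:  v_{4} + v_{7} = 2·v_{3} ; sig = [2:2]
  {5,6}:  v_{5} + v_{6} = 2·v_{2} ; sig = [2:2]
  {5,8}:  v_{5} + v_{8} = 3·v_{2} ; sig = [2:3]
  {7,8}:  v_{7} + v_{8} = 3·v_{6} ; sig = [2:3]

Hence PRS(X_Σ) =
    |P|=2: 20 collections, coeffs (), (), (1), (1), (1), (1), (1), (1), (1), (1), (1), (1), (1), (2), (2), (2), (2), (2), (3), (3)


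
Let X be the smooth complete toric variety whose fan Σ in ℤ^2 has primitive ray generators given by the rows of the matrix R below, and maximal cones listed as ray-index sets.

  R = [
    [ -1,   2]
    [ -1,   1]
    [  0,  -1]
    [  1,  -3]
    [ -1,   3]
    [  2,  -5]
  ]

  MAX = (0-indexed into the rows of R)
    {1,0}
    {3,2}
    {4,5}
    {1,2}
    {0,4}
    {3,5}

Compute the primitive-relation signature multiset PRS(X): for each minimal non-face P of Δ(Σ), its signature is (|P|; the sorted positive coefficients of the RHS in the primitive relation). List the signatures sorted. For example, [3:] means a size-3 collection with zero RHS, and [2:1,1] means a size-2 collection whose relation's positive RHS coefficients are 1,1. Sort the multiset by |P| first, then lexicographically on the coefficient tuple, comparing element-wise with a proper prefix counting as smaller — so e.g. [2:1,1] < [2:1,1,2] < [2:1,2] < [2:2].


9 minimal non-faces of Δ(Σ) (on 6 rays):

  P = {3,4}:  v_{3} + v_{4} = 0  ⟹  sig = [2:]
  P = {0,2}:  v_{0} + v_{2} = v_{1}  ⟹  sig = [2:1]
  P = {0,3}:  v_{0} + v_{3} = v_{2}  ⟹  sig = [2:1]
  P = {0,5}:  v_{0} + v_{5} = v_{3}  ⟹  sig = [2:1]
  P = {2,4}:  v_{2} + v_{4} = v_{0}  ⟹  sig = [2:1]
  P = {1,5}:  v_{1} + v_{5} = v_{2} + v_{3}  ⟹  sig = [2:1,1]
  P = {1,3}:  v_{1} + v_{3} = 2·v_{2}  ⟹  sig = [2:2]
  P = {1,4}:  v_{1} + v_{4} = 2·v_{0}  ⟹  sig = [2:2]
  P = {2,5}:  v_{2} + v_{5} = 2·v_{3}  ⟹  sig = [2:2]

Sorted signature multiset PRS(X):
[[2:], [2:1], [2:1], [2:1], [2:1], [2:1,1], [2:2], [2:2], [2:2]]
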